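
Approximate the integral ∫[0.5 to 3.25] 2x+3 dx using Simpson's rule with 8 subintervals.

f(x) = 2x+3
a = 0.5, b = 3.25, n = 8
h = (b - a)/n = 0.343750

Simpson's rule: (h/3)[f(x₀) + 4f(x₁) + 2f(x₂) + ... + f(xₙ)]

x_0 = 0.5000, f(x_0) = 4.000000, coefficient = 1
x_1 = 0.8438, f(x_1) = 4.687500, coefficient = 4
x_2 = 1.1875, f(x_2) = 5.375000, coefficient = 2
x_3 = 1.5312, f(x_3) = 6.062500, coefficient = 4
x_4 = 1.8750, f(x_4) = 6.750000, coefficient = 2
x_5 = 2.2188, f(x_5) = 7.437500, coefficient = 4
x_6 = 2.5625, f(x_6) = 8.125000, coefficient = 2
x_7 = 2.9062, f(x_7) = 8.812500, coefficient = 4
x_8 = 3.2500, f(x_8) = 9.500000, coefficient = 1

I ≈ (0.343750/3) × 162.000000 = 18.562500
Exact value: 18.562500
Error: 0.000000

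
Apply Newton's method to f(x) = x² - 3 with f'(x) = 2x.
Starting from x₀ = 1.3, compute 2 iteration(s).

f(x) = x² - 3
f'(x) = 2x
x₀ = 1.3

Newton-Raphson formula: x_{n+1} = x_n - f(x_n)/f'(x_n)

Iteration 1:
  f(1.300000) = -1.310000
  f'(1.300000) = 2.600000
  x_1 = 1.300000 - (-1.310000)/2.600000 = 1.803846
Iteration 2:
  f(1.803846) = 0.253861
  f'(1.803846) = 3.607692
  x_2 = 1.803846 - 0.253861/3.607692 = 1.733480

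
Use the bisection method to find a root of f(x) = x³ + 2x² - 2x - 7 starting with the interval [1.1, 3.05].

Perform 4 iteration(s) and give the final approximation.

f(x) = x³ + 2x² - 2x - 7
Initial interval: [1.1, 3.05]

Iteration 1:
  c_1 = (1.100000 + 3.050000)/2 = 2.075000
  f(c_1) = f(2.075000) = 6.395422
  f(a) × f(c) < 0, new interval: [1.100000, 2.075000]
Iteration 2:
  c_2 = (1.100000 + 2.075000)/2 = 1.587500
  f(c_2) = f(1.587500) = -1.133939
  f(a) × f(c) ≥ 0, new interval: [1.587500, 2.075000]
Iteration 3:
  c_3 = (1.587500 + 2.075000)/2 = 1.831250
  f(c_3) = f(1.831250) = 2.185507
  f(a) × f(c) < 0, new interval: [1.587500, 1.831250]
Iteration 4:
  c_4 = (1.587500 + 1.831250)/2 = 1.709375
  f(c_4) = f(1.709375) = 0.419906
  f(a) × f(c) < 0, new interval: [1.587500, 1.709375]

After 4 iteration(s), the approximation is c_4 = 1.709375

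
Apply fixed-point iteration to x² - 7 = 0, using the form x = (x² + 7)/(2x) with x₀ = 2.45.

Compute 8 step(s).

Equation: x² - 7 = 0
Fixed-point form: x = (x² + 7)/(2x)
x₀ = 2.45

x_1 = g(2.450000) = 2.653571
x_2 = g(2.653571) = 2.645763
x_3 = g(2.645763) = 2.645751
x_4 = g(2.645751) = 2.645751
x_5 = g(2.645751) = 2.645751
x_6 = g(2.645751) = 2.645751
x_7 = g(2.645751) = 2.645751
x_8 = g(2.645751) = 2.645751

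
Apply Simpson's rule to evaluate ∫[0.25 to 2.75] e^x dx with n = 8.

f(x) = e^x
a = 0.25, b = 2.75, n = 8
h = (b - a)/n = 0.312500

Simpson's rule: (h/3)[f(x₀) + 4f(x₁) + 2f(x₂) + ... + f(xₙ)]

x_0 = 0.2500, f(x_0) = 1.284025, coefficient = 1
x_1 = 0.5625, f(x_1) = 1.755055, coefficient = 4
x_2 = 0.8750, f(x_2) = 2.398875, coefficient = 2
x_3 = 1.1875, f(x_3) = 3.278874, coefficient = 4
x_4 = 1.5000, f(x_4) = 4.481689, coefficient = 2
x_5 = 1.8125, f(x_5) = 6.125743, coefficient = 4
x_6 = 2.1250, f(x_6) = 8.372897, coefficient = 2
x_7 = 2.4375, f(x_7) = 11.444394, coefficient = 4
x_8 = 2.7500, f(x_8) = 15.642632, coefficient = 1

I ≈ (0.312500/3) × 137.849841 = 14.359358
Exact value: 14.358606
Error: 0.000752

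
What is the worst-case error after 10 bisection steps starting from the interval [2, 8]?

Bisection error bound: |error| ≤ (b-a)/2^n
|error| ≤ (8 - 2)/2^10 = 6/2^10
|error| ≤ 0.0058593750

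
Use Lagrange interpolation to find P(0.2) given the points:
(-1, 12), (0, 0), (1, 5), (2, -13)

Lagrange interpolation formula:
P(x) = Σ yᵢ × Lᵢ(x)
where Lᵢ(x) = Π_{j≠i} (x - xⱼ)/(xᵢ - xⱼ)

L_0(0.2) = (0.2 - 0)/(-1 - 0) × (0.2 - 1)/(-1 - 1) × (0.2 - 2)/(-1 - 2) = -0.048000
L_1(0.2) = (0.2 - (-1))/(0 - (-1)) × (0.2 - 1)/(0 - 1) × (0.2 - 2)/(0 - 2) = 0.864000
L_2(0.2) = (0.2 - (-1))/(1 - (-1)) × (0.2 - 0)/(1 - 0) × (0.2 - 2)/(1 - 2) = 0.216000
L_3(0.2) = (0.2 - (-1))/(2 - (-1)) × (0.2 - 0)/(2 - 0) × (0.2 - 1)/(2 - 1) = -0.032000

P(0.2) = 12×L_0(0.2) + 0×L_1(0.2) + 5×L_2(0.2) + (-13)×L_3(0.2)
P(0.2) = 0.920000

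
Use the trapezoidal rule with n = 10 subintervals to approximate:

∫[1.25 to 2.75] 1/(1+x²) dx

f(x) = 1/(1+x²)
a = 1.25, b = 2.75, n = 10
h = (b - a)/n = 0.150000

Trapezoidal rule: (h/2)[f(x₀) + 2f(x₁) + 2f(x₂) + ... + f(xₙ)]

x_0 = 1.2500, f(x_0) = 0.390244, coefficient = 1
x_1 = 1.4000, f(x_1) = 0.337838, coefficient = 2
x_2 = 1.5500, f(x_2) = 0.293902, coefficient = 2
x_3 = 1.7000, f(x_3) = 0.257069, coefficient = 2
x_4 = 1.8500, f(x_4) = 0.226116, coefficient = 2
x_5 = 2.0000, f(x_5) = 0.200000, coefficient = 2
x_6 = 2.1500, f(x_6) = 0.177857, coefficient = 2
x_7 = 2.3000, f(x_7) = 0.158983, coefficient = 2
x_8 = 2.4500, f(x_8) = 0.142806, coefficient = 2
x_9 = 2.6000, f(x_9) = 0.128866, coefficient = 2
x_10 = 2.7500, f(x_10) = 0.116788, coefficient = 1

I ≈ (0.150000/2) × 4.353906 = 0.326543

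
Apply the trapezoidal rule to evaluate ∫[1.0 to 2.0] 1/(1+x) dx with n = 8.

f(x) = 1/(1+x)
a = 1.0, b = 2.0, n = 8
h = (b - a)/n = 0.125000

Trapezoidal rule: (h/2)[f(x₀) + 2f(x₁) + 2f(x₂) + ... + f(xₙ)]

x_0 = 1.0000, f(x_0) = 0.500000, coefficient = 1
x_1 = 1.1250, f(x_1) = 0.470588, coefficient = 2
x_2 = 1.2500, f(x_2) = 0.444444, coefficient = 2
x_3 = 1.3750, f(x_3) = 0.421053, coefficient = 2
x_4 = 1.5000, f(x_4) = 0.400000, coefficient = 2
x_5 = 1.6250, f(x_5) = 0.380952, coefficient = 2
x_6 = 1.7500, f(x_6) = 0.363636, coefficient = 2
x_7 = 1.8750, f(x_7) = 0.347826, coefficient = 2
x_8 = 2.0000, f(x_8) = 0.333333, coefficient = 1

I ≈ (0.125000/2) × 6.490334 = 0.405646
Exact value: 0.405465
Error: 0.000181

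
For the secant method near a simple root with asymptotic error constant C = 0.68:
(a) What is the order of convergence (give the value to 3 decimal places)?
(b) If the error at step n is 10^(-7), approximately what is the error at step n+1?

(a) Secant method has superlinear convergence with order φ = (1+√5)/2 ≈ 1.618.
    This means |e_{n+1}| ≈ C|e_n|^1.618.

(b) With |e_n| = 10^(-7) and C = 0.68:
    |e_{n+1}| ≈ 0.68 × (10^(-7))^1.618 = 0.68 × 10^(-11.33)

(a) ≈ 1.618 (golden ratio); (b) |e_{n+1}| ≈ 3.208e-12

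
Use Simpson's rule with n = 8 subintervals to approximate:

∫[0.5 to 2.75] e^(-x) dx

f(x) = e^(-x)
a = 0.5, b = 2.75, n = 8
h = (b - a)/n = 0.281250

Simpson's rule: (h/3)[f(x₀) + 4f(x₁) + 2f(x₂) + ... + f(xₙ)]

x_0 = 0.5000, f(x_0) = 0.606531, coefficient = 1
x_1 = 0.7812, f(x_1) = 0.457833, coefficient = 4
x_2 = 1.0625, f(x_2) = 0.345591, coefficient = 2
x_3 = 1.3438, f(x_3) = 0.260866, coefficient = 4
x_4 = 1.6250, f(x_4) = 0.196912, coefficient = 2
x_5 = 1.9062, f(x_5) = 0.148637, coefficient = 4
x_6 = 2.1875, f(x_6) = 0.112197, coefficient = 2
x_7 = 2.4688, f(x_7) = 0.084691, coefficient = 4
x_8 = 2.7500, f(x_8) = 0.063928, coefficient = 1

I ≈ (0.281250/3) × 5.787962 = 0.542621
Exact value: 0.542603
Error: 0.000019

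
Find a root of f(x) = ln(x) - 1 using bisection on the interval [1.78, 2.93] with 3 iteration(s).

f(x) = ln(x) - 1
Initial interval: [1.78, 2.93]

Iteration 1:
  c_1 = (1.780000 + 2.930000)/2 = 2.355000
  f(c_1) = f(2.355000) = -0.143459
  f(a) × f(c) ≥ 0, new interval: [2.355000, 2.930000]
Iteration 2:
  c_2 = (2.355000 + 2.930000)/2 = 2.642500
  f(c_2) = f(2.642500) = -0.028275
  f(a) × f(c) ≥ 0, new interval: [2.642500, 2.930000]
Iteration 3:
  c_3 = (2.642500 + 2.930000)/2 = 2.786250
  f(c_3) = f(2.786250) = 0.024697
  f(a) × f(c) < 0, new interval: [2.642500, 2.786250]

After 3 iteration(s), the approximation is c_3 = 2.786250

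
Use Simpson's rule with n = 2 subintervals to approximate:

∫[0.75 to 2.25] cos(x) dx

f(x) = cos(x)
a = 0.75, b = 2.25, n = 2
h = (b - a)/n = 0.750000

Simpson's rule: (h/3)[f(x₀) + 4f(x₁) + 2f(x₂) + ... + f(xₙ)]

x_0 = 0.7500, f(x_0) = 0.731689, coefficient = 1
x_1 = 1.5000, f(x_1) = 0.070737, coefficient = 4
x_2 = 2.2500, f(x_2) = -0.628174, coefficient = 1

I ≈ (0.750000/3) × 0.386464 = 0.096616
Exact value: 0.096434
Error: 0.000182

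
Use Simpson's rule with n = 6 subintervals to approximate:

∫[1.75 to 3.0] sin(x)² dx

f(x) = sin(x)²
a = 1.75, b = 3.0, n = 6
h = (b - a)/n = 0.208333

Simpson's rule: (h/3)[f(x₀) + 4f(x₁) + 2f(x₂) + ... + f(xₙ)]

x_0 = 1.7500, f(x_0) = 0.968228, coefficient = 1
x_1 = 1.9583, f(x_1) = 0.857185, coefficient = 4
x_2 = 2.1667, f(x_2) = 0.685022, coefficient = 2
x_3 = 2.3750, f(x_3) = 0.481199, coefficient = 4
x_4 = 2.5833, f(x_4) = 0.280593, coefficient = 2
x_5 = 2.7917, f(x_5) = 0.117531, coefficient = 4
x_6 = 3.0000, f(x_6) = 0.019915, coefficient = 1

I ≈ (0.208333/3) × 8.743032 = 0.607155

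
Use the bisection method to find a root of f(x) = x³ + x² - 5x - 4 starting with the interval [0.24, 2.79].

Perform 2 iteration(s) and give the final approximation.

f(x) = x³ + x² - 5x - 4
Initial interval: [0.24, 2.79]

Iteration 1:
  c_1 = (0.240000 + 2.790000)/2 = 1.515000
  f(c_1) = f(1.515000) = -5.802509
  f(a) × f(c) ≥ 0, new interval: [1.515000, 2.790000]
Iteration 2:
  c_2 = (1.515000 + 2.790000)/2 = 2.152500
  f(c_2) = f(2.152500) = -0.156160
  f(a) × f(c) ≥ 0, new interval: [2.152500, 2.790000]

After 2 iteration(s), the approximation is c_2 = 2.152500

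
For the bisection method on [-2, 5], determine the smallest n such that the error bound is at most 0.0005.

We need (b-a)/2^n ≤ 0.0005
(5 - (-2))/2^n ≤ 0.0005
7/2^n ≤ 0.0005
2^n ≥ 14000
n ≥ log₂(14000) = 13.77
n ≥ 14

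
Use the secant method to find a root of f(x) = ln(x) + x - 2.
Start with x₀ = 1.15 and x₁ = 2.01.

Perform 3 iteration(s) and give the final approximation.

f(x) = ln(x) + x - 2
x₀ = 1.15, x₁ = 2.01

Secant formula: x_{n+1} = x_n - f(x_n)(x_n - x_{n-1})/(f(x_n) - f(x_{n-1}))

Iteration 1:
  f(1.150000) = -0.710238
  f(2.010000) = 0.708135
  x_2 = 2.010000 - 0.708135×(2.010000 - 1.150000)/(0.708135 - (-0.710238))
       = 1.580638
Iteration 2:
  f(2.010000) = 0.708135
  f(1.580638) = 0.038466
  x_3 = 1.580638 - 0.038466×(1.580638 - 2.010000)/(0.038466 - 0.708135)
       = 1.555975
Iteration 3:
  f(1.580638) = 0.038466
  f(1.555975) = -0.001923
  x_4 = 1.555975 - (-0.001923)×(1.555975 - 1.580638)/(-0.001923 - 0.038466)
       = 1.557149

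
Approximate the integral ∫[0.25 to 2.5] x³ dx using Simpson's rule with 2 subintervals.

f(x) = x³
a = 0.25, b = 2.5, n = 2
h = (b - a)/n = 1.125000

Simpson's rule: (h/3)[f(x₀) + 4f(x₁) + 2f(x₂) + ... + f(xₙ)]

x_0 = 0.2500, f(x_0) = 0.015625, coefficient = 1
x_1 = 1.3750, f(x_1) = 2.599609, coefficient = 4
x_2 = 2.5000, f(x_2) = 15.625000, coefficient = 1

I ≈ (1.125000/3) × 26.039062 = 9.764648
Exact value: 9.764648
Error: 0.000000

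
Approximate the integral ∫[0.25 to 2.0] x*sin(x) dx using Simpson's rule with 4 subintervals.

f(x) = x*sin(x)
a = 0.25, b = 2.0, n = 4
h = (b - a)/n = 0.437500

Simpson's rule: (h/3)[f(x₀) + 4f(x₁) + 2f(x₂) + ... + f(xₙ)]

x_0 = 0.2500, f(x_0) = 0.061851, coefficient = 1
x_1 = 0.6875, f(x_1) = 0.436292, coefficient = 4
x_2 = 1.1250, f(x_2) = 1.015051, coefficient = 2
x_3 = 1.5625, f(x_3) = 1.562446, coefficient = 4
x_4 = 2.0000, f(x_4) = 1.818595, coefficient = 1

I ≈ (0.437500/3) × 11.905502 = 1.736219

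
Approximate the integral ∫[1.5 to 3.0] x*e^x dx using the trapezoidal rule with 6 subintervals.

f(x) = x*e^x
a = 1.5, b = 3.0, n = 6
h = (b - a)/n = 0.250000

Trapezoidal rule: (h/2)[f(x₀) + 2f(x₁) + 2f(x₂) + ... + f(xₙ)]

x_0 = 1.5000, f(x_0) = 6.722534, coefficient = 1
x_1 = 1.7500, f(x_1) = 10.070555, coefficient = 2
x_2 = 2.0000, f(x_2) = 14.778112, coefficient = 2
x_3 = 2.2500, f(x_3) = 21.347406, coefficient = 2
x_4 = 2.5000, f(x_4) = 30.456235, coefficient = 2
x_5 = 2.7500, f(x_5) = 43.017238, coefficient = 2
x_6 = 3.0000, f(x_6) = 60.256611, coefficient = 1

I ≈ (0.250000/2) × 306.318235 = 38.289779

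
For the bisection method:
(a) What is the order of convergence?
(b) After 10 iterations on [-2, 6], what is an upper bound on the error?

(a) Bisection has linear (order 1) convergence; the error is halved each step.

(b) Error bound = (b-a)/2^n = (6 - (-2))/2^{10}
    = 8/2^{10}

(a) 1 (linear); (b) error ≤ 7.81e-03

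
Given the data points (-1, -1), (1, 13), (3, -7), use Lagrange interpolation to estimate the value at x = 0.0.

Lagrange interpolation formula:
P(x) = Σ yᵢ × Lᵢ(x)
where Lᵢ(x) = Π_{j≠i} (x - xⱼ)/(xᵢ - xⱼ)

L_0(0.0) = (0.0 - 1)/(-1 - 1) × (0.0 - 3)/(-1 - 3) = 0.375000
L_1(0.0) = (0.0 - (-1))/(1 - (-1)) × (0.0 - 3)/(1 - 3) = 0.750000
L_2(0.0) = (0.0 - (-1))/(3 - (-1)) × (0.0 - 1)/(3 - 1) = -0.125000

P(0.0) = (-1)×L_0(0.0) + 13×L_1(0.0) + (-7)×L_2(0.0)
P(0.0) = 10.250000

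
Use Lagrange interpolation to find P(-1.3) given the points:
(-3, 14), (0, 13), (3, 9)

Lagrange interpolation formula:
P(x) = Σ yᵢ × Lᵢ(x)
where Lᵢ(x) = Π_{j≠i} (x - xⱼ)/(xᵢ - xⱼ)

L_0(-1.3) = (-1.3 - 0)/(-3 - 0) × (-1.3 - 3)/(-3 - 3) = 0.310556
L_1(-1.3) = (-1.3 - (-3))/(0 - (-3)) × (-1.3 - 3)/(0 - 3) = 0.812222
L_2(-1.3) = (-1.3 - (-3))/(3 - (-3)) × (-1.3 - 0)/(3 - 0) = -0.122778

P(-1.3) = 14×L_0(-1.3) + 13×L_1(-1.3) + 9×L_2(-1.3)
P(-1.3) = 13.801667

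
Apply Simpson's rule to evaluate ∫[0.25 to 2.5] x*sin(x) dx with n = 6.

f(x) = x*sin(x)
a = 0.25, b = 2.5, n = 6
h = (b - a)/n = 0.375000

Simpson's rule: (h/3)[f(x₀) + 4f(x₁) + 2f(x₂) + ... + f(xₙ)]

x_0 = 0.2500, f(x_0) = 0.061851, coefficient = 1
x_1 = 0.6250, f(x_1) = 0.365686, coefficient = 4
x_2 = 1.0000, f(x_2) = 0.841471, coefficient = 2
x_3 = 1.3750, f(x_3) = 1.348728, coefficient = 4
x_4 = 1.7500, f(x_4) = 1.721975, coefficient = 2
x_5 = 2.1250, f(x_5) = 1.806930, coefficient = 4
x_6 = 2.5000, f(x_6) = 1.496180, coefficient = 1

I ≈ (0.375000/3) × 20.770297 = 2.596287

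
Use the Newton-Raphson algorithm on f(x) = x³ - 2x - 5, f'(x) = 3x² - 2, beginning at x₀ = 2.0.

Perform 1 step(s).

f(x) = x³ - 2x - 5
f'(x) = 3x² - 2
x₀ = 2.0

Newton-Raphson formula: x_{n+1} = x_n - f(x_n)/f'(x_n)

Iteration 1:
  f(2.000000) = -1.000000
  f'(2.000000) = 10.000000
  x_1 = 2.000000 - (-1.000000)/10.000000 = 2.100000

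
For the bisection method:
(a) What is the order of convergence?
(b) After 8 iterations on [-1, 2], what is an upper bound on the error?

(a) Bisection has linear (order 1) convergence; the error is halved each step.

(b) Error bound = (b-a)/2^n = (2 - (-1))/2^{8}
    = 3/2^{8}

(a) 1 (linear); (b) error ≤ 1.17e-02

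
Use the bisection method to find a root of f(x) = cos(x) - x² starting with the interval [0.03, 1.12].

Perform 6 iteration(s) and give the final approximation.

f(x) = cos(x) - x²
Initial interval: [0.03, 1.12]

Iteration 1:
  c_1 = (0.030000 + 1.120000)/2 = 0.575000
  f(c_1) = f(0.575000) = 0.508567
  f(a) × f(c) ≥ 0, new interval: [0.575000, 1.120000]
Iteration 2:
  c_2 = (0.575000 + 1.120000)/2 = 0.847500
  f(c_2) = f(0.847500) = -0.056397
  f(a) × f(c) < 0, new interval: [0.575000, 0.847500]
Iteration 3:
  c_3 = (0.575000 + 0.847500)/2 = 0.711250
  f(c_3) = f(0.711250) = 0.251670
  f(a) × f(c) ≥ 0, new interval: [0.711250, 0.847500]
Iteration 4:
  c_4 = (0.711250 + 0.847500)/2 = 0.779375
  f(c_4) = f(0.779375) = 0.103928
  f(a) × f(c) ≥ 0, new interval: [0.779375, 0.847500]
Iteration 5:
  c_5 = (0.779375 + 0.847500)/2 = 0.813438
  f(c_5) = f(0.813438) = 0.025324
  f(a) × f(c) ≥ 0, new interval: [0.813438, 0.847500]
Iteration 6:
  c_6 = (0.813438 + 0.847500)/2 = 0.830469
  f(c_6) = f(0.830469) = -0.015149
  f(a) × f(c) < 0, new interval: [0.813438, 0.830469]

After 6 iteration(s), the approximation is c_6 = 0.830469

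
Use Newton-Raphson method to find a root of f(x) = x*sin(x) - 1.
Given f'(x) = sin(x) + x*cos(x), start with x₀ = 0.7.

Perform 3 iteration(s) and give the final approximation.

f(x) = x*sin(x) - 1
f'(x) = sin(x) + x*cos(x)
x₀ = 0.7

Newton-Raphson formula: x_{n+1} = x_n - f(x_n)/f'(x_n)

Iteration 1:
  f(0.700000) = -0.549048
  f'(0.700000) = 1.179607
  x_1 = 0.700000 - (-0.549048)/1.179607 = 1.165450
Iteration 2:
  f(1.165450) = 0.071008
  f'(1.165450) = 1.378546
  x_2 = 1.165450 - 0.071008/1.378546 = 1.113940
Iteration 3:
  f(1.113940) = -0.000301
  f'(1.113940) = 1.388835
  x_3 = 1.113940 - (-0.000301)/1.388835 = 1.114157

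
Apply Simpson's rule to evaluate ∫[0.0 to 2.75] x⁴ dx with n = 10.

f(x) = x⁴
a = 0.0, b = 2.75, n = 10
h = (b - a)/n = 0.275000

Simpson's rule: (h/3)[f(x₀) + 4f(x₁) + 2f(x₂) + ... + f(xₙ)]

x_0 = 0.0000, f(x_0) = 0.000000, coefficient = 1
x_1 = 0.2750, f(x_1) = 0.005719, coefficient = 4
x_2 = 0.5500, f(x_2) = 0.091506, coefficient = 2
x_3 = 0.8250, f(x_3) = 0.463250, coefficient = 4
x_4 = 1.1000, f(x_4) = 1.464100, coefficient = 2
x_5 = 1.3750, f(x_5) = 3.574463, coefficient = 4
x_6 = 1.6500, f(x_6) = 7.412006, coefficient = 2
x_7 = 1.9250, f(x_7) = 13.731657, coefficient = 4
x_8 = 2.2000, f(x_8) = 23.425600, coefficient = 2
x_9 = 2.4750, f(x_9) = 37.523282, coefficient = 4
x_10 = 2.7500, f(x_10) = 57.191406, coefficient = 1

I ≈ (0.275000/3) × 343.171314 = 31.457370
Exact value: 31.455273
Error: 0.002097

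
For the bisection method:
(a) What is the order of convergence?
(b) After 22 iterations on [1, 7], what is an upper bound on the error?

(a) Bisection has linear (order 1) convergence; the error is halved each step.

(b) Error bound = (b-a)/2^n = (7 - 1)/2^{22}
    = 6/2^{22}

(a) 1 (linear); (b) error ≤ 1.43e-06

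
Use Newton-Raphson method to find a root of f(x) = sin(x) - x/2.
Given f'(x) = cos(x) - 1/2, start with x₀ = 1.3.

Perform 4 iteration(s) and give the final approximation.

f(x) = sin(x) - x/2
f'(x) = cos(x) - 1/2
x₀ = 1.3

Newton-Raphson formula: x_{n+1} = x_n - f(x_n)/f'(x_n)

Iteration 1:
  f(1.300000) = 0.313558
  f'(1.300000) = -0.232501
  x_1 = 1.300000 - 0.313558/(-0.232501) = 2.648631
Iteration 2:
  f(2.648631) = -0.851078
  f'(2.648631) = -1.380935
  x_2 = 2.648631 - (-0.851078)/(-1.380935) = 2.032325
Iteration 3:
  f(2.032325) = -0.120790
  f'(2.032325) = -0.945317
  x_3 = 2.032325 - (-0.120790)/(-0.945317) = 1.904548
Iteration 4:
  f(1.904548) = -0.007454
  f'(1.904548) = -0.827590
  x_4 = 1.904548 - (-0.007454)/(-0.827590) = 1.895541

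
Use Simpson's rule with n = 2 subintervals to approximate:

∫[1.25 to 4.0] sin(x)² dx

f(x) = sin(x)²
a = 1.25, b = 4.0, n = 2
h = (b - a)/n = 1.375000

Simpson's rule: (h/3)[f(x₀) + 4f(x₁) + 2f(x₂) + ... + f(xₙ)]

x_0 = 1.2500, f(x_0) = 0.900572, coefficient = 1
x_1 = 2.6250, f(x_1) = 0.243957, coefficient = 4
x_2 = 4.0000, f(x_2) = 0.572750, coefficient = 1

I ≈ (1.375000/3) × 2.449151 = 1.122527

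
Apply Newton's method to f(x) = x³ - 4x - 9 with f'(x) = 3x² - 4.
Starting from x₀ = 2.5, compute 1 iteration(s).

f(x) = x³ - 4x - 9
f'(x) = 3x² - 4
x₀ = 2.5

Newton-Raphson formula: x_{n+1} = x_n - f(x_n)/f'(x_n)

Iteration 1:
  f(2.500000) = -3.375000
  f'(2.500000) = 14.750000
  x_1 = 2.500000 - (-3.375000)/14.750000 = 2.728814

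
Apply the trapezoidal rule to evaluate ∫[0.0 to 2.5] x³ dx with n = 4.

f(x) = x³
a = 0.0, b = 2.5, n = 4
h = (b - a)/n = 0.625000

Trapezoidal rule: (h/2)[f(x₀) + 2f(x₁) + 2f(x₂) + ... + f(xₙ)]

x_0 = 0.0000, f(x_0) = 0.000000, coefficient = 1
x_1 = 0.6250, f(x_1) = 0.244141, coefficient = 2
x_2 = 1.2500, f(x_2) = 1.953125, coefficient = 2
x_3 = 1.8750, f(x_3) = 6.591797, coefficient = 2
x_4 = 2.5000, f(x_4) = 15.625000, coefficient = 1

I ≈ (0.625000/2) × 33.203125 = 10.375977
Exact value: 9.765625
Error: 0.610352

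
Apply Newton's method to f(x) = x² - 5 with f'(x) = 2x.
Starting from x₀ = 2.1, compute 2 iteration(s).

f(x) = x² - 5
f'(x) = 2x
x₀ = 2.1

Newton-Raphson formula: x_{n+1} = x_n - f(x_n)/f'(x_n)

Iteration 1:
  f(2.100000) = -0.590000
  f'(2.100000) = 4.200000
  x_1 = 2.100000 - (-0.590000)/4.200000 = 2.240476
Iteration 2:
  f(2.240476) = 0.019734
  f'(2.240476) = 4.480952
  x_2 = 2.240476 - 0.019734/4.480952 = 2.236072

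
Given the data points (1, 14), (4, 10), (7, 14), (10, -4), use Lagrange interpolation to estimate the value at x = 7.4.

Lagrange interpolation formula:
P(x) = Σ yᵢ × Lᵢ(x)
where Lᵢ(x) = Π_{j≠i} (x - xⱼ)/(xᵢ - xⱼ)

L_0(7.4) = (7.4 - 4)/(1 - 4) × (7.4 - 7)/(1 - 7) × (7.4 - 10)/(1 - 10) = 0.021827
L_1(7.4) = (7.4 - 1)/(4 - 1) × (7.4 - 7)/(4 - 7) × (7.4 - 10)/(4 - 10) = -0.123259
L_2(7.4) = (7.4 - 1)/(7 - 1) × (7.4 - 4)/(7 - 4) × (7.4 - 10)/(7 - 10) = 1.047704
L_3(7.4) = (7.4 - 1)/(10 - 1) × (7.4 - 4)/(10 - 4) × (7.4 - 7)/(10 - 7) = 0.053728

P(7.4) = 14×L_0(7.4) + 10×L_1(7.4) + 14×L_2(7.4) + (-4)×L_3(7.4)
P(7.4) = 13.525926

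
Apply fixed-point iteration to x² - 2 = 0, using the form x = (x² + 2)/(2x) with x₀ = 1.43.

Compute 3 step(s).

Equation: x² - 2 = 0
Fixed-point form: x = (x² + 2)/(2x)
x₀ = 1.43

x_1 = g(1.430000) = 1.414301
x_2 = g(1.414301) = 1.414214
x_3 = g(1.414214) = 1.414214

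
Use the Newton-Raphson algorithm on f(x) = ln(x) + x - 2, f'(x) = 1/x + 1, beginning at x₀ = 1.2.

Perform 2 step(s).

f(x) = ln(x) + x - 2
f'(x) = 1/x + 1
x₀ = 1.2

Newton-Raphson formula: x_{n+1} = x_n - f(x_n)/f'(x_n)

Iteration 1:
  f(1.200000) = -0.617678
  f'(1.200000) = 1.833333
  x_1 = 1.200000 - (-0.617678)/1.833333 = 1.536916
Iteration 2:
  f(1.536916) = -0.033307
  f'(1.536916) = 1.650654
  x_2 = 1.536916 - (-0.033307)/1.650654 = 1.557094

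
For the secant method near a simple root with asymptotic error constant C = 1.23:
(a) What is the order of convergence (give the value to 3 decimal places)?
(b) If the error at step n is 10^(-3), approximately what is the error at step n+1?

(a) Secant method has superlinear convergence with order φ = (1+√5)/2 ≈ 1.618.
    This means |e_{n+1}| ≈ C|e_n|^1.618.

(b) With |e_n| = 10^(-3) and C = 1.23:
    |e_{n+1}| ≈ 1.23 × (10^(-3))^1.618 = 1.23 × 10^(-4.85)

(a) ≈ 1.618 (golden ratio); (b) |e_{n+1}| ≈ 1.721e-05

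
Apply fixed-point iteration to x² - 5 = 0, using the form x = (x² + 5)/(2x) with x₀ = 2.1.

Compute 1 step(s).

Equation: x² - 5 = 0
Fixed-point form: x = (x² + 5)/(2x)
x₀ = 2.1

x_1 = g(2.100000) = 2.240476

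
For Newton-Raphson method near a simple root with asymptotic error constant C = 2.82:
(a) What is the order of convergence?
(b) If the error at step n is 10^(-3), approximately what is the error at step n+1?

(a) Newton-Raphson has quadratic (order 2) convergence near simple roots.
    This means |e_{n+1}| ≈ C|e_n|².

(b) With |e_n| = 10^(-3) and C = 2.82:
    |e_{n+1}| ≈ 2.82 × (10^(-3))² = 2.82 × 10^(-6)

(a) 2 (quadratic); (b) |e_{n+1}| ≈ 2.820e-06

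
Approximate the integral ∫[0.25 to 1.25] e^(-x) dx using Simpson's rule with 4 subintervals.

f(x) = e^(-x)
a = 0.25, b = 1.25, n = 4
h = (b - a)/n = 0.250000

Simpson's rule: (h/3)[f(x₀) + 4f(x₁) + 2f(x₂) + ... + f(xₙ)]

x_0 = 0.2500, f(x_0) = 0.778801, coefficient = 1
x_1 = 0.5000, f(x_1) = 0.606531, coefficient = 4
x_2 = 0.7500, f(x_2) = 0.472367, coefficient = 2
x_3 = 1.0000, f(x_3) = 0.367879, coefficient = 4
x_4 = 1.2500, f(x_4) = 0.286505, coefficient = 1

I ≈ (0.250000/3) × 5.907679 = 0.492307
Exact value: 0.492296
Error: 0.000011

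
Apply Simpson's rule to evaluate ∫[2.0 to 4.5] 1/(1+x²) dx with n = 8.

f(x) = 1/(1+x²)
a = 2.0, b = 4.5, n = 8
h = (b - a)/n = 0.312500

Simpson's rule: (h/3)[f(x₀) + 4f(x₁) + 2f(x₂) + ... + f(xₙ)]

x_0 = 2.0000, f(x_0) = 0.200000, coefficient = 1
x_1 = 2.3125, f(x_1) = 0.157538, coefficient = 4
x_2 = 2.6250, f(x_2) = 0.126733, coefficient = 2
x_3 = 2.9375, f(x_3) = 0.103854, coefficient = 4
x_4 = 3.2500, f(x_4) = 0.086486, coefficient = 2
x_5 = 3.5625, f(x_5) = 0.073039, coefficient = 4
x_6 = 3.8750, f(x_6) = 0.062439, coefficient = 2
x_7 = 4.1875, f(x_7) = 0.053952, coefficient = 4
x_8 = 4.5000, f(x_8) = 0.047059, coefficient = 1

I ≈ (0.312500/3) × 2.351905 = 0.244990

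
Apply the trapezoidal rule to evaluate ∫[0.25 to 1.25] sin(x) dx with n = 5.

f(x) = sin(x)
a = 0.25, b = 1.25, n = 5
h = (b - a)/n = 0.200000

Trapezoidal rule: (h/2)[f(x₀) + 2f(x₁) + 2f(x₂) + ... + f(xₙ)]

x_0 = 0.2500, f(x_0) = 0.247404, coefficient = 1
x_1 = 0.4500, f(x_1) = 0.434966, coefficient = 2
x_2 = 0.6500, f(x_2) = 0.605186, coefficient = 2
x_3 = 0.8500, f(x_3) = 0.751280, coefficient = 2
x_4 = 1.0500, f(x_4) = 0.867423, coefficient = 2
x_5 = 1.2500, f(x_5) = 0.948985, coefficient = 1

I ≈ (0.200000/2) × 6.514100 = 0.651410
Exact value: 0.653590
Error: 0.002180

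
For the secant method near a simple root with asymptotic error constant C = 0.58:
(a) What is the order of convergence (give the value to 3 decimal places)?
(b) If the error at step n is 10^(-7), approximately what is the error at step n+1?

(a) Secant method has superlinear convergence with order φ = (1+√5)/2 ≈ 1.618.
    This means |e_{n+1}| ≈ C|e_n|^1.618.

(b) With |e_n| = 10^(-7) and C = 0.58:
    |e_{n+1}| ≈ 0.58 × (10^(-7))^1.618 = 0.58 × 10^(-11.33)

(a) ≈ 1.618 (golden ratio); (b) |e_{n+1}| ≈ 2.736e-12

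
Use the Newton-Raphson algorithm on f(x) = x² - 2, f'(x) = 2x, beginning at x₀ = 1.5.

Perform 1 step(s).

f(x) = x² - 2
f'(x) = 2x
x₀ = 1.5

Newton-Raphson formula: x_{n+1} = x_n - f(x_n)/f'(x_n)

Iteration 1:
  f(1.500000) = 0.250000
  f'(1.500000) = 3.000000
  x_1 = 1.500000 - 0.250000/3.000000 = 1.416667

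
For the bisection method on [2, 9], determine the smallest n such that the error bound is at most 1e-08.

We need (b-a)/2^n ≤ 1e-08
(9 - 2)/2^n ≤ 1e-08
7/2^n ≤ 1e-08
2^n ≥ 700000000
n ≥ log₂(700000000) = 29.38
n ≥ 30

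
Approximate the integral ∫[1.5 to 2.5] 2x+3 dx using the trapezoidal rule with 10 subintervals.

f(x) = 2x+3
a = 1.5, b = 2.5, n = 10
h = (b - a)/n = 0.100000

Trapezoidal rule: (h/2)[f(x₀) + 2f(x₁) + 2f(x₂) + ... + f(xₙ)]

x_0 = 1.5000, f(x_0) = 6.000000, coefficient = 1
x_1 = 1.6000, f(x_1) = 6.200000, coefficient = 2
x_2 = 1.7000, f(x_2) = 6.400000, coefficient = 2
x_3 = 1.8000, f(x_3) = 6.600000, coefficient = 2
x_4 = 1.9000, f(x_4) = 6.800000, coefficient = 2
x_5 = 2.0000, f(x_5) = 7.000000, coefficient = 2
x_6 = 2.1000, f(x_6) = 7.200000, coefficient = 2
x_7 = 2.2000, f(x_7) = 7.400000, coefficient = 2
x_8 = 2.3000, f(x_8) = 7.600000, coefficient = 2
x_9 = 2.4000, f(x_9) = 7.800000, coefficient = 2
x_10 = 2.5000, f(x_10) = 8.000000, coefficient = 1

I ≈ (0.100000/2) × 140.000000 = 7.000000
Exact value: 7.000000
Error: 0.000000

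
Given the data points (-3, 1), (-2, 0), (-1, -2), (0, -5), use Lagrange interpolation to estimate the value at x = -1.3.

Lagrange interpolation formula:
P(x) = Σ yᵢ × Lᵢ(x)
where Lᵢ(x) = Π_{j≠i} (x - xⱼ)/(xᵢ - xⱼ)

L_0(-1.3) = (-1.3 - (-2))/(-3 - (-2)) × (-1.3 - (-1))/(-3 - (-1)) × (-1.3 - 0)/(-3 - 0) = -0.045500
L_1(-1.3) = (-1.3 - (-3))/(-2 - (-3)) × (-1.3 - (-1))/(-2 - (-1)) × (-1.3 - 0)/(-2 - 0) = 0.331500
L_2(-1.3) = (-1.3 - (-3))/(-1 - (-3)) × (-1.3 - (-2))/(-1 - (-2)) × (-1.3 - 0)/(-1 - 0) = 0.773500
L_3(-1.3) = (-1.3 - (-3))/(0 - (-3)) × (-1.3 - (-2))/(0 - (-2)) × (-1.3 - (-1))/(0 - (-1)) = -0.059500

P(-1.3) = 1×L_0(-1.3) + 0×L_1(-1.3) + (-2)×L_2(-1.3) + (-5)×L_3(-1.3)
P(-1.3) = -1.295000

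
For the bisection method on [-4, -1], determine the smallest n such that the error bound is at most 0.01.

We need (b-a)/2^n ≤ 0.01
(-1 - (-4))/2^n ≤ 0.01
3/2^n ≤ 0.01
2^n ≥ 300
n ≥ log₂(300) = 8.23
n ≥ 9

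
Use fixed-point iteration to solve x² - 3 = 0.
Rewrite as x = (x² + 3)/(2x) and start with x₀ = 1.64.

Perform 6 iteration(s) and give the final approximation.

Equation: x² - 3 = 0
Fixed-point form: x = (x² + 3)/(2x)
x₀ = 1.64

x_1 = g(1.640000) = 1.734634
x_2 = g(1.734634) = 1.732053
x_3 = g(1.732053) = 1.732051
x_4 = g(1.732051) = 1.732051
x_5 = g(1.732051) = 1.732051
x_6 = g(1.732051) = 1.732051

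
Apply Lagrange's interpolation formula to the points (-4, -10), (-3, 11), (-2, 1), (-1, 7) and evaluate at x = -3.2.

Lagrange interpolation formula:
P(x) = Σ yᵢ × Lᵢ(x)
where Lᵢ(x) = Π_{j≠i} (x - xⱼ)/(xᵢ - xⱼ)

L_0(-3.2) = (-3.2 - (-3))/(-4 - (-3)) × (-3.2 - (-2))/(-4 - (-2)) × (-3.2 - (-1))/(-4 - (-1)) = 0.088000
L_1(-3.2) = (-3.2 - (-4))/(-3 - (-4)) × (-3.2 - (-2))/(-3 - (-2)) × (-3.2 - (-1))/(-3 - (-1)) = 1.056000
L_2(-3.2) = (-3.2 - (-4))/(-2 - (-4)) × (-3.2 - (-3))/(-2 - (-3)) × (-3.2 - (-1))/(-2 - (-1)) = -0.176000
L_3(-3.2) = (-3.2 - (-4))/(-1 - (-4)) × (-3.2 - (-3))/(-1 - (-3)) × (-3.2 - (-2))/(-1 - (-2)) = 0.032000

P(-3.2) = (-10)×L_0(-3.2) + 11×L_1(-3.2) + 1×L_2(-3.2) + 7×L_3(-3.2)
P(-3.2) = 10.784000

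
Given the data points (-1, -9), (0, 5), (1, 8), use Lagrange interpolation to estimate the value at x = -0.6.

Lagrange interpolation formula:
P(x) = Σ yᵢ × Lᵢ(x)
where Lᵢ(x) = Π_{j≠i} (x - xⱼ)/(xᵢ - xⱼ)

L_0(-0.6) = (-0.6 - 0)/(-1 - 0) × (-0.6 - 1)/(-1 - 1) = 0.480000
L_1(-0.6) = (-0.6 - (-1))/(0 - (-1)) × (-0.6 - 1)/(0 - 1) = 0.640000
L_2(-0.6) = (-0.6 - (-1))/(1 - (-1)) × (-0.6 - 0)/(1 - 0) = -0.120000

P(-0.6) = (-9)×L_0(-0.6) + 5×L_1(-0.6) + 8×L_2(-0.6)
P(-0.6) = -2.080000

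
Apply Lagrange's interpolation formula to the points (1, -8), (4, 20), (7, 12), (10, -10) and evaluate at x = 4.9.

Lagrange interpolation formula:
P(x) = Σ yᵢ × Lᵢ(x)
where Lᵢ(x) = Π_{j≠i} (x - xⱼ)/(xᵢ - xⱼ)

L_0(4.9) = (4.9 - 4)/(1 - 4) × (4.9 - 7)/(1 - 7) × (4.9 - 10)/(1 - 10) = -0.059500
L_1(4.9) = (4.9 - 1)/(4 - 1) × (4.9 - 7)/(4 - 7) × (4.9 - 10)/(4 - 10) = 0.773500
L_2(4.9) = (4.9 - 1)/(7 - 1) × (4.9 - 4)/(7 - 4) × (4.9 - 10)/(7 - 10) = 0.331500
L_3(4.9) = (4.9 - 1)/(10 - 1) × (4.9 - 4)/(10 - 4) × (4.9 - 7)/(10 - 7) = -0.045500

P(4.9) = (-8)×L_0(4.9) + 20×L_1(4.9) + 12×L_2(4.9) + (-10)×L_3(4.9)
P(4.9) = 20.379000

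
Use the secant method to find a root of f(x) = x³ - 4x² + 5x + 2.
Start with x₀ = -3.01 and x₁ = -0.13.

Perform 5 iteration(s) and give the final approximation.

f(x) = x³ - 4x² + 5x + 2
x₀ = -3.01, x₁ = -0.13

Secant formula: x_{n+1} = x_n - f(x_n)(x_n - x_{n-1})/(f(x_n) - f(x_{n-1}))

Iteration 1:
  f(-3.010000) = -76.561301
  f(-0.130000) = 1.280203
  x_2 = -0.130000 - 1.280203×(-0.130000 - (-3.010000))/(1.280203 - (-76.561301))
       = -0.177365
Iteration 2:
  f(-0.130000) = 1.280203
  f(-0.177365) = 0.981760
  x_3 = -0.177365 - 0.981760×(-0.177365 - (-0.130000))/(0.981760 - 1.280203)
       = -0.333179
Iteration 3:
  f(-0.177365) = 0.981760
  f(-0.333179) = -0.146910
  x_4 = -0.333179 - (-0.146910)×(-0.333179 - (-0.177365))/(-0.146910 - 0.981760)
       = -0.312898
Iteration 4:
  f(-0.333179) = -0.146910
  f(-0.312898) = 0.013258
  x_5 = -0.312898 - 0.013258×(-0.312898 - (-0.333179))/(0.013258 - (-0.146910))
       = -0.314576
Iteration 5:
  f(-0.312898) = 0.013258
  f(-0.314576) = 0.000155
  x_6 = -0.314576 - 0.000155×(-0.314576 - (-0.312898))/(0.000155 - 0.013258)
       = -0.314596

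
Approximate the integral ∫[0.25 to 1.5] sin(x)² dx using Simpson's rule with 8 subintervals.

f(x) = sin(x)²
a = 0.25, b = 1.5, n = 8
h = (b - a)/n = 0.156250

Simpson's rule: (h/3)[f(x₀) + 4f(x₁) + 2f(x₂) + ... + f(xₙ)]

x_0 = 0.2500, f(x_0) = 0.061209, coefficient = 1
x_1 = 0.4062, f(x_1) = 0.156157, coefficient = 4
x_2 = 0.5625, f(x_2) = 0.284412, coefficient = 2
x_3 = 0.7188, f(x_3) = 0.433549, coefficient = 4
x_4 = 0.8750, f(x_4) = 0.589123, coefficient = 2
x_5 = 1.0312, f(x_5) = 0.736064, coefficient = 4
x_6 = 1.1875, f(x_6) = 0.860139, coefficient = 2
x_7 = 1.3438, f(x_7) = 0.949330, coefficient = 4
x_8 = 1.5000, f(x_8) = 0.994996, coefficient = 1

I ≈ (0.156250/3) × 13.623954 = 0.709581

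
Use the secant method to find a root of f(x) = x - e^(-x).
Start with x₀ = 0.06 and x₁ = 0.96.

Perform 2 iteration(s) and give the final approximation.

f(x) = x - e^(-x)
x₀ = 0.06, x₁ = 0.96

Secant formula: x_{n+1} = x_n - f(x_n)(x_n - x_{n-1})/(f(x_n) - f(x_{n-1}))

Iteration 1:
  f(0.060000) = -0.881765
  f(0.960000) = 0.577107
  x_2 = 0.960000 - 0.577107×(0.960000 - 0.060000)/(0.577107 - (-0.881765))
       = 0.603974
Iteration 2:
  f(0.960000) = 0.577107
  f(0.603974) = 0.057339
  x_3 = 0.603974 - 0.057339×(0.603974 - 0.960000)/(0.057339 - 0.577107)
       = 0.564698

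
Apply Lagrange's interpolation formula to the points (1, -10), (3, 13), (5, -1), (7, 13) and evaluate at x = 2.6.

Lagrange interpolation formula:
P(x) = Σ yᵢ × Lᵢ(x)
where Lᵢ(x) = Π_{j≠i} (x - xⱼ)/(xᵢ - xⱼ)

L_0(2.6) = (2.6 - 3)/(1 - 3) × (2.6 - 5)/(1 - 5) × (2.6 - 7)/(1 - 7) = 0.088000
L_1(2.6) = (2.6 - 1)/(3 - 1) × (2.6 - 5)/(3 - 5) × (2.6 - 7)/(3 - 7) = 1.056000
L_2(2.6) = (2.6 - 1)/(5 - 1) × (2.6 - 3)/(5 - 3) × (2.6 - 7)/(5 - 7) = -0.176000
L_3(2.6) = (2.6 - 1)/(7 - 1) × (2.6 - 3)/(7 - 3) × (2.6 - 5)/(7 - 5) = 0.032000

P(2.6) = (-10)×L_0(2.6) + 13×L_1(2.6) + (-1)×L_2(2.6) + 13×L_3(2.6)
P(2.6) = 13.440000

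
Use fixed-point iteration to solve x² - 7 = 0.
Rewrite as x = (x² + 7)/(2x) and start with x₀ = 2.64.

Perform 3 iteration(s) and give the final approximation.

Equation: x² - 7 = 0
Fixed-point form: x = (x² + 7)/(2x)
x₀ = 2.64

x_1 = g(2.640000) = 2.645758
x_2 = g(2.645758) = 2.645751
x_3 = g(2.645751) = 2.645751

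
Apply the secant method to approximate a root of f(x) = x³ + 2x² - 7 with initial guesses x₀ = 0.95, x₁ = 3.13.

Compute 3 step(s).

f(x) = x³ + 2x² - 7
x₀ = 0.95, x₁ = 3.13

Secant formula: x_{n+1} = x_n - f(x_n)(x_n - x_{n-1})/(f(x_n) - f(x_{n-1}))

Iteration 1:
  f(0.950000) = -4.337625
  f(3.130000) = 43.258097
  x_2 = 3.130000 - 43.258097×(3.130000 - 0.950000)/(43.258097 - (-4.337625))
       = 1.148674
Iteration 2:
  f(3.130000) = 43.258097
  f(1.148674) = -2.845478
  x_3 = 1.148674 - (-2.845478)×(1.148674 - 3.130000)/(-2.845478 - 43.258097)
       = 1.270960
Iteration 3:
  f(1.148674) = -2.845478
  f(1.270960) = -1.716292
  x_4 = 1.270960 - (-1.716292)×(1.270960 - 1.148674)/(-1.716292 - (-2.845478))
       = 1.456827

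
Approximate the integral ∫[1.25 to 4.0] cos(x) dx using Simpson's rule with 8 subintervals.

f(x) = cos(x)
a = 1.25, b = 4.0, n = 8
h = (b - a)/n = 0.343750

Simpson's rule: (h/3)[f(x₀) + 4f(x₁) + 2f(x₂) + ... + f(xₙ)]

x_0 = 1.2500, f(x_0) = 0.315322, coefficient = 1
x_1 = 1.5938, f(x_1) = -0.022952, coefficient = 4
x_2 = 1.9375, f(x_2) = -0.358540, coefficient = 2
x_3 = 2.2812, f(x_3) = -0.652178, coefficient = 4
x_4 = 2.6250, f(x_4) = -0.869507, coefficient = 2
x_5 = 2.9688, f(x_5) = -0.985100, coefficient = 4
x_6 = 3.3125, f(x_6) = -0.985431, coefficient = 2
x_7 = 3.6562, f(x_7) = -0.870461, coefficient = 4
x_8 = 4.0000, f(x_8) = -0.653644, coefficient = 1

I ≈ (0.343750/3) × -14.888041 = -1.705921
Exact value: -1.705787
Error: 0.000134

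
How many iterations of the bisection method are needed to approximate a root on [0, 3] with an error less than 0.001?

We need (b-a)/2^n ≤ 0.001
(3 - 0)/2^n ≤ 0.001
3/2^n ≤ 0.001
2^n ≥ 3000
n ≥ log₂(3000) = 11.55
n ≥ 12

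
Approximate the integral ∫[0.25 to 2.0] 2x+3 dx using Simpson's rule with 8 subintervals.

f(x) = 2x+3
a = 0.25, b = 2.0, n = 8
h = (b - a)/n = 0.218750

Simpson's rule: (h/3)[f(x₀) + 4f(x₁) + 2f(x₂) + ... + f(xₙ)]

x_0 = 0.2500, f(x_0) = 3.500000, coefficient = 1
x_1 = 0.4688, f(x_1) = 3.937500, coefficient = 4
x_2 = 0.6875, f(x_2) = 4.375000, coefficient = 2
x_3 = 0.9062, f(x_3) = 4.812500, coefficient = 4
x_4 = 1.1250, f(x_4) = 5.250000, coefficient = 2
x_5 = 1.3438, f(x_5) = 5.687500, coefficient = 4
x_6 = 1.5625, f(x_6) = 6.125000, coefficient = 2
x_7 = 1.7812, f(x_7) = 6.562500, coefficient = 4
x_8 = 2.0000, f(x_8) = 7.000000, coefficient = 1

I ≈ (0.218750/3) × 126.000000 = 9.187500
Exact value: 9.187500
Error: 0.000000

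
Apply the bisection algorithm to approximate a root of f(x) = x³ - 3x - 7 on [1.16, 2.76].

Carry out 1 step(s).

f(x) = x³ - 3x - 7
Initial interval: [1.16, 2.76]

Iteration 1:
  c_1 = (1.160000 + 2.760000)/2 = 1.960000
  f(c_1) = f(1.960000) = -5.350464
  f(a) × f(c) ≥ 0, new interval: [1.960000, 2.760000]

After 1 iteration(s), the approximation is c_1 = 1.960000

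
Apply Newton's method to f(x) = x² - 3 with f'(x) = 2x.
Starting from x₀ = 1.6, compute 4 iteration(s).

f(x) = x² - 3
f'(x) = 2x
x₀ = 1.6

Newton-Raphson formula: x_{n+1} = x_n - f(x_n)/f'(x_n)

Iteration 1:
  f(1.600000) = -0.440000
  f'(1.600000) = 3.200000
  x_1 = 1.600000 - (-0.440000)/3.200000 = 1.737500
Iteration 2:
  f(1.737500) = 0.018906
  f'(1.737500) = 3.475000
  x_2 = 1.737500 - 0.018906/3.475000 = 1.732059
Iteration 3:
  f(1.732059) = 0.000030
  f'(1.732059) = 3.464119
  x_3 = 1.732059 - 0.000030/3.464119 = 1.732051
Iteration 4:
  f(1.732051) = 0.000000
  f'(1.732051) = 3.464102
  x_4 = 1.732051 - 0.000000/3.464102 = 1.732051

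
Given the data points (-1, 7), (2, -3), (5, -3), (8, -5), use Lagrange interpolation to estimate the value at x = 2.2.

Lagrange interpolation formula:
P(x) = Σ yᵢ × Lᵢ(x)
where Lᵢ(x) = Π_{j≠i} (x - xⱼ)/(xᵢ - xⱼ)

L_0(2.2) = (2.2 - 2)/(-1 - 2) × (2.2 - 5)/(-1 - 5) × (2.2 - 8)/(-1 - 8) = -0.020049
L_1(2.2) = (2.2 - (-1))/(2 - (-1)) × (2.2 - 5)/(2 - 5) × (2.2 - 8)/(2 - 8) = 0.962370
L_2(2.2) = (2.2 - (-1))/(5 - (-1)) × (2.2 - 2)/(5 - 2) × (2.2 - 8)/(5 - 8) = 0.068741
L_3(2.2) = (2.2 - (-1))/(8 - (-1)) × (2.2 - 2)/(8 - 2) × (2.2 - 5)/(8 - 5) = -0.011062

P(2.2) = 7×L_0(2.2) + (-3)×L_1(2.2) + (-3)×L_2(2.2) + (-5)×L_3(2.2)
P(2.2) = -3.178370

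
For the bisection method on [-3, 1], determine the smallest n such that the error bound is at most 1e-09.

We need (b-a)/2^n ≤ 1e-09
(1 - (-3))/2^n ≤ 1e-09
4/2^n ≤ 1e-09
2^n ≥ 4000000000
n ≥ log₂(4000000000) = 31.90
n ≥ 32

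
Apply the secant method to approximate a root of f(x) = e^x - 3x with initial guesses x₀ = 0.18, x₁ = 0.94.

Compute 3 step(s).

f(x) = e^x - 3x
x₀ = 0.18, x₁ = 0.94

Secant formula: x_{n+1} = x_n - f(x_n)(x_n - x_{n-1})/(f(x_n) - f(x_{n-1}))

Iteration 1:
  f(0.180000) = 0.657217
  f(0.940000) = -0.260019
  x_2 = 0.940000 - (-0.260019)×(0.940000 - 0.180000)/(-0.260019 - 0.657217)
       = 0.724555
Iteration 2:
  f(0.940000) = -0.260019
  f(0.724555) = -0.109852
  x_3 = 0.724555 - (-0.109852)×(0.724555 - 0.940000)/(-0.109852 - (-0.260019))
       = 0.566949
Iteration 3:
  f(0.724555) = -0.109852
  f(0.566949) = 0.062034
  x_4 = 0.566949 - 0.062034×(0.566949 - 0.724555)/(0.062034 - (-0.109852))
       = 0.623829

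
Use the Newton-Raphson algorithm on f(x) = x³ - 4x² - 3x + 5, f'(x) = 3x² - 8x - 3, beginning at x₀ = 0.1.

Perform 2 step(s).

f(x) = x³ - 4x² - 3x + 5
f'(x) = 3x² - 8x - 3
x₀ = 0.1

Newton-Raphson formula: x_{n+1} = x_n - f(x_n)/f'(x_n)

Iteration 1:
  f(0.100000) = 4.661000
  f'(0.100000) = -3.770000
  x_1 = 0.100000 - 4.661000/(-3.770000) = 1.336340
Iteration 2:
  f(1.336340) = -3.765792
  f'(1.336340) = -8.333306
  x_2 = 1.336340 - (-3.765792)/(-8.333306) = 0.884443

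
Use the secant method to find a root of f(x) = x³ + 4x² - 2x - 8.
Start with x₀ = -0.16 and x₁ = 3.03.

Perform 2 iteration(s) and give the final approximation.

f(x) = x³ + 4x² - 2x - 8
x₀ = -0.16, x₁ = 3.03

Secant formula: x_{n+1} = x_n - f(x_n)(x_n - x_{n-1})/(f(x_n) - f(x_{n-1}))

Iteration 1:
  f(-0.160000) = -7.581696
  f(3.030000) = 50.481727
  x_2 = 3.030000 - 50.481727×(3.030000 - (-0.160000))/(50.481727 - (-7.581696))
       = 0.256538
Iteration 2:
  f(3.030000) = 50.481727
  f(0.256538) = -8.232946
  x_3 = 0.256538 - (-8.232946)×(0.256538 - 3.030000)/(-8.232946 - 50.481727)
       = 0.645431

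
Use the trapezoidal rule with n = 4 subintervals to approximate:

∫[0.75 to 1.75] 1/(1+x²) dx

f(x) = 1/(1+x²)
a = 0.75, b = 1.75, n = 4
h = (b - a)/n = 0.250000

Trapezoidal rule: (h/2)[f(x₀) + 2f(x₁) + 2f(x₂) + ... + f(xₙ)]

x_0 = 0.7500, f(x_0) = 0.640000, coefficient = 1
x_1 = 1.0000, f(x_1) = 0.500000, coefficient = 2
x_2 = 1.2500, f(x_2) = 0.390244, coefficient = 2
x_3 = 1.5000, f(x_3) = 0.307692, coefficient = 2
x_4 = 1.7500, f(x_4) = 0.246154, coefficient = 1

I ≈ (0.250000/2) × 3.282026 = 0.410253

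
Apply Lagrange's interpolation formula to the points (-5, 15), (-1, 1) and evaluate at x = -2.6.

Lagrange interpolation formula:
P(x) = Σ yᵢ × Lᵢ(x)
where Lᵢ(x) = Π_{j≠i} (x - xⱼ)/(xᵢ - xⱼ)

L_0(-2.6) = (-2.6 - (-1))/(-5 - (-1)) = 0.400000
L_1(-2.6) = (-2.6 - (-5))/(-1 - (-5)) = 0.600000

P(-2.6) = 15×L_0(-2.6) + 1×L_1(-2.6)
P(-2.6) = 6.600000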